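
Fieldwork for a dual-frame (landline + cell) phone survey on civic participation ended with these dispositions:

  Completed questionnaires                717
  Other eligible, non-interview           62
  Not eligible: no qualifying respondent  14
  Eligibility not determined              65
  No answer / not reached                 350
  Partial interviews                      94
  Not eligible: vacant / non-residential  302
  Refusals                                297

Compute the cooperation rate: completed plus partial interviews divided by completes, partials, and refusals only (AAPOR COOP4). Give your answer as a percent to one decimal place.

Ineligible = 14 + 302 = 316
Top → 717 + 94 = 811
Denominator → 717 + 94 + 297 = 1108
COOP4 = 811 / 1108 = 0.7319

73.2%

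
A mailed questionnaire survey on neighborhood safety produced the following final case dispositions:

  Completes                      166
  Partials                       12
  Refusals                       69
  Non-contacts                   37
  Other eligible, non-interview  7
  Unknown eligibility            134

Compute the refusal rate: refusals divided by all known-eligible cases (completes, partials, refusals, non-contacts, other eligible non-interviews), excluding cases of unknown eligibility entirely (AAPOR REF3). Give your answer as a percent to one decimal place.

23.7%

Num = 69
Denominator = 166 + 12 + 69 + 37 + 7 = 291
REF3 = 69 / 291 = 0.2371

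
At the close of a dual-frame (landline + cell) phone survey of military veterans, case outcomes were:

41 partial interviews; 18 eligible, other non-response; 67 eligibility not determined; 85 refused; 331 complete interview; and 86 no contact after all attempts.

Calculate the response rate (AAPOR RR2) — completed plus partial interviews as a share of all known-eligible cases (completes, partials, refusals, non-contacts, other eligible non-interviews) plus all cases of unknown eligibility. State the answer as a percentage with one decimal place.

Num: 331 + 41 = 372
Base: 331 + 41 + 85 + 86 + 18 + 67 = 628
RR2 = 372 / 628 = 0.5924

59.2%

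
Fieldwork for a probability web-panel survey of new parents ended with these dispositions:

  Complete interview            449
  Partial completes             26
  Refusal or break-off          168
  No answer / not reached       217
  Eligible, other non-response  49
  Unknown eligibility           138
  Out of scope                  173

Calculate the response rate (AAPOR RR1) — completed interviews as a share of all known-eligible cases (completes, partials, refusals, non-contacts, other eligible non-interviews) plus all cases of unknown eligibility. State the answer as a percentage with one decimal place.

Top: 449
Denominator: 449 + 26 + 168 + 217 + 49 + 138 = 1047
RR1 = 449 / 1047 = 0.4288

42.9%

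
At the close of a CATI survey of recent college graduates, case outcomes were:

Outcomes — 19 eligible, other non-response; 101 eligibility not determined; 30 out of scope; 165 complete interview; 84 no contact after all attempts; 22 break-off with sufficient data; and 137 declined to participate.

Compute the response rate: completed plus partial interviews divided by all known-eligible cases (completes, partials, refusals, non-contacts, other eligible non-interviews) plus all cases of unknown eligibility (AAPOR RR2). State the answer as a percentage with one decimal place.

35.4%

Top: 165 + 22 = 187
Denom: 165 + 22 + 137 + 84 + 19 + 101 = 528
RR2 = 187 / 528 = 0.3542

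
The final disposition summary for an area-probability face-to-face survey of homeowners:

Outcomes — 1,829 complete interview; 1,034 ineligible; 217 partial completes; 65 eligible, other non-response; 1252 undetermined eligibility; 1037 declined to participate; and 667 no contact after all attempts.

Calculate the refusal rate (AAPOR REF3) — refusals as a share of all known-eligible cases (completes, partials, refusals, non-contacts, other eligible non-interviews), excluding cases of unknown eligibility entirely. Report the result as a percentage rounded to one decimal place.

27.2%

Num → 1037
Denominator → 1829 + 217 + 1037 + 667 + 65 = 3815
REF3 = 1037 / 3815 = 0.2718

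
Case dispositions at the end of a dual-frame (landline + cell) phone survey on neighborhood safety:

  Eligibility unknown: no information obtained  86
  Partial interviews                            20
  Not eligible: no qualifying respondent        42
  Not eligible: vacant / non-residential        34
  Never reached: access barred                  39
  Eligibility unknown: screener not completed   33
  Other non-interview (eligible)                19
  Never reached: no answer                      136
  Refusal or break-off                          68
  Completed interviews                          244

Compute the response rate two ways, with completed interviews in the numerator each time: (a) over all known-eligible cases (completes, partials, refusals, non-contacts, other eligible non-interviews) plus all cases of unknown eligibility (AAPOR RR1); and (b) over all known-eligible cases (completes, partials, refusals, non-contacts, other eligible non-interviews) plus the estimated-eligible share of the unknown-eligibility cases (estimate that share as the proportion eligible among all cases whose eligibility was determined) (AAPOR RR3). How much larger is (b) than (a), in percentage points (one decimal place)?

0.9

No answer / not reached = 136 + 39 = 175
Unknown eligibility = 33 + 86 = 119
Screened out, ineligible = 42 + 34 = 76
Numerator: 244
Denominator: 244 + 20 + 68 + 175 + 19 + 119 = 645
RR1 = 244 / 645 = 0.3783
Eligible (known): 244 + 20 + 68 + 175 + 19 = 526
e = 526 / (526 + 76) = 526 / 602 = 0.8738
Estimated eligible among unknowns: 0.8738 × 119 = 103.98
Denominator: 526 + 103.98 = 629.98
RR3 = 244 / 629.98 = 0.3873
Difference = 38.73 − 37.83 = 0.90 percentage points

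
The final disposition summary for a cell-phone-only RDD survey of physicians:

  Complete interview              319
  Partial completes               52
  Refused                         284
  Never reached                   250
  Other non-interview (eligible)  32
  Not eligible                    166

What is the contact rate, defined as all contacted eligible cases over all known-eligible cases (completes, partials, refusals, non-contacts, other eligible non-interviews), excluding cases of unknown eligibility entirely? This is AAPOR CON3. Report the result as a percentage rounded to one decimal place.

Numerator → 319 + 52 + 284 + 32 = 687
Denom → 319 + 52 + 284 + 250 + 32 = 937
CON3 = 687 / 937 = 0.7332

73.3%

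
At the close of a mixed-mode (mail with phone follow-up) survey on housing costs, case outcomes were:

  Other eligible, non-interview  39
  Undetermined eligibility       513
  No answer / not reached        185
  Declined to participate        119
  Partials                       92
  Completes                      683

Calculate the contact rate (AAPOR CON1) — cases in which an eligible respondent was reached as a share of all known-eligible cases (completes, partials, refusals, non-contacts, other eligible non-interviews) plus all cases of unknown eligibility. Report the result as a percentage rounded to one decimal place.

Numerator = 683 + 92 + 119 + 39 = 933
Denom = 683 + 92 + 119 + 185 + 39 + 513 = 1631
CON1 = 933 / 1631 = 0.5720

57.2%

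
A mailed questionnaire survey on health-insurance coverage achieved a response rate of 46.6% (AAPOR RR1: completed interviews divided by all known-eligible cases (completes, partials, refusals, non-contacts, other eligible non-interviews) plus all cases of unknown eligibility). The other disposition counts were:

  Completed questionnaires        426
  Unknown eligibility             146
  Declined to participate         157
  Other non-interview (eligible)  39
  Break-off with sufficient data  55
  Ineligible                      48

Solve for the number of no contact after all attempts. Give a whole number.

RR1 = 426 / D = 0.466
D = 426 / 0.466 = 914.2
Other denominator terms total 823
no contact after all attempts = 914.2 − 823 ≈ 91

91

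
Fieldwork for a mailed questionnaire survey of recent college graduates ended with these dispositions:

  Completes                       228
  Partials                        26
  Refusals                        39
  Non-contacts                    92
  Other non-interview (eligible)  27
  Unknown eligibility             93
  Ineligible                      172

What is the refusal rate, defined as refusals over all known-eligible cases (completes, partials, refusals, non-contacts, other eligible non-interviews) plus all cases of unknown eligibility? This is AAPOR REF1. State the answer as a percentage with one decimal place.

7.7%

Numerator → 39
Base → 228 + 26 + 39 + 92 + 27 + 93 = 505
REF1 = 39 / 505 = 0.0772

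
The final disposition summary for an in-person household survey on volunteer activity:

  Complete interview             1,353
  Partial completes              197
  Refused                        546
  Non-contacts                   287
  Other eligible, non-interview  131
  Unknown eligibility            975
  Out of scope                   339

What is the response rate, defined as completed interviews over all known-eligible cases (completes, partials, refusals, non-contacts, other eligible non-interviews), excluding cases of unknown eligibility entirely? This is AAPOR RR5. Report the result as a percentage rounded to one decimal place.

Numerator = 1353
Denominator = 1353 + 197 + 546 + 287 + 131 = 2514
RR5 = 1353 / 2514 = 0.5382

53.8%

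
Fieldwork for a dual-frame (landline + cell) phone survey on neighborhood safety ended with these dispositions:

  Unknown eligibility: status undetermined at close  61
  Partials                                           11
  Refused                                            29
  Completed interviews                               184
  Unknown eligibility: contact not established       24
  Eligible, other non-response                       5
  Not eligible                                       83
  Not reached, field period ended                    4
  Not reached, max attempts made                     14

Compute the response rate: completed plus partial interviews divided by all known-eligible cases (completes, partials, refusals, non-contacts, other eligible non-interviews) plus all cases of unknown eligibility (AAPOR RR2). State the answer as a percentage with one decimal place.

No contact after all attempts = 4 + 14 = 18
Eligibility not determined = 24 + 61 = 85
Numerator = 184 + 11 = 195
Denom = 184 + 11 + 29 + 18 + 5 + 85 = 332
RR2 = 195 / 332 = 0.5873

58.7%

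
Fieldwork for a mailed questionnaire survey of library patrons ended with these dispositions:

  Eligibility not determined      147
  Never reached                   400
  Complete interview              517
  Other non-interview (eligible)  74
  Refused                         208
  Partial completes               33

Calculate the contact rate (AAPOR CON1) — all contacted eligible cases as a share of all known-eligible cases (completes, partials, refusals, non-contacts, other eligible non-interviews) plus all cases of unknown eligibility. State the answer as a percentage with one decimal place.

60.3%

Num → 517 + 33 + 208 + 74 = 832
Denominator → 517 + 33 + 208 + 400 + 74 + 147 = 1379
CON1 = 832 / 1379 = 0.6033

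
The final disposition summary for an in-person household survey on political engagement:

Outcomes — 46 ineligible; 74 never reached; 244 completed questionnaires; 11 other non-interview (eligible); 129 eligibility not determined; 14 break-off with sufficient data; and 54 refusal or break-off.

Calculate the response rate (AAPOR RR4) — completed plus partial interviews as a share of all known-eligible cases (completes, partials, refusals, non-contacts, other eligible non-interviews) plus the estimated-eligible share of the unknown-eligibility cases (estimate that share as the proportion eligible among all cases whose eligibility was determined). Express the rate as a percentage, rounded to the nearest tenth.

Num: 244 + 14 = 258
Determined eligible: 244 + 14 + 54 + 74 + 11 = 397
e = 397 / (397 + 46) = 397 / 443 = 0.8962
Estimated eligible among unknowns: 0.8962 × 129 = 115.61
Denominator: 397 + 115.61 = 512.61
RR4 = 258 / 512.61 = 0.5033

50.3%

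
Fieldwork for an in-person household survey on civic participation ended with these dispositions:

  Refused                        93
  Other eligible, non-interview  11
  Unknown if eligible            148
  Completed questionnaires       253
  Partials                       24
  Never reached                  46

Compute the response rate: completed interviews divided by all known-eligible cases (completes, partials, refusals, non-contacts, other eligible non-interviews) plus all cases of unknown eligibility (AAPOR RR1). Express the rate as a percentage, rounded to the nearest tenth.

44.0%

Num: 253
Base: 253 + 24 + 93 + 46 + 11 + 148 = 575
RR1 = 253 / 575 = 0.4400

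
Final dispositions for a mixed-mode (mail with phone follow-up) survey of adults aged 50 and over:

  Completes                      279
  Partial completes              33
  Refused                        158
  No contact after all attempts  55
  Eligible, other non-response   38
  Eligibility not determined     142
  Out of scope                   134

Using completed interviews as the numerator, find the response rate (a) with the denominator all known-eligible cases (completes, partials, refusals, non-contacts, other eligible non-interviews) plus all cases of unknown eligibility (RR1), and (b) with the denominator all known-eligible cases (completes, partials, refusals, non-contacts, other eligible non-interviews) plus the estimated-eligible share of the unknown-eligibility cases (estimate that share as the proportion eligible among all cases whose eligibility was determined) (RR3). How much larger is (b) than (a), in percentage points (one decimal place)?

Top = 279
Denominator = 279 + 33 + 158 + 55 + 38 + 142 = 705
RR1 = 279 / 705 = 0.3957
Known eligible = 279 + 33 + 158 + 55 + 38 = 563
e = 563 / (563 + 134) = 563 / 697 = 0.8077
Eligible share of unknowns = 0.8077 × 142 = 114.69
Denominator = 563 + 114.69 = 677.69
RR3 = 279 / 677.69 = 0.4117
Difference = 41.17 − 39.57 = 1.60 percentage points

1.6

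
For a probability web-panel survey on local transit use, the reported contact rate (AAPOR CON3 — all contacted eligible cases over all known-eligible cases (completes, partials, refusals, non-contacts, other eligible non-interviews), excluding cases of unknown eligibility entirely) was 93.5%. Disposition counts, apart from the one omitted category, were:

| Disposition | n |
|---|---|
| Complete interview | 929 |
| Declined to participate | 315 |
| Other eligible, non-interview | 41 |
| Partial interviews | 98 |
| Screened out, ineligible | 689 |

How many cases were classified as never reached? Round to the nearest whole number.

Numerator → 929 + 98 + 315 + 41 = 1383
CON3 = 1383 / D = 0.935
D = 1383 / 0.935 = 1479.1
Rest of base = 1383
never reached = 1479.1 − 1383 ≈ 96

96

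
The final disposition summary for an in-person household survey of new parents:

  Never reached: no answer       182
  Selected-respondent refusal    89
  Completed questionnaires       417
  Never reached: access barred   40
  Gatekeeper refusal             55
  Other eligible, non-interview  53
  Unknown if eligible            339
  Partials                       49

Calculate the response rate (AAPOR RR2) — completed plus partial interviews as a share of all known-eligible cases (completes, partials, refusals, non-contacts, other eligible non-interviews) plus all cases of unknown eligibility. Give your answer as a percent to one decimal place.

38.1%

Refusals = 55 + 89 = 144
Never reached = 182 + 40 = 222
Numerator → 417 + 49 = 466
Denom → 417 + 49 + 144 + 222 + 53 + 339 = 1224
RR2 = 466 / 1224 = 0.3807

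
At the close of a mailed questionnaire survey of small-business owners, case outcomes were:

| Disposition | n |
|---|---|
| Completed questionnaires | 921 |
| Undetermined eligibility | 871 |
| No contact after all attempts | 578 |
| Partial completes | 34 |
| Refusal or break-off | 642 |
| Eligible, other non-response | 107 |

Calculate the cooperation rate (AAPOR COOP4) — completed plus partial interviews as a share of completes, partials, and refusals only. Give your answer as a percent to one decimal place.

Num → 921 + 34 = 955
Base → 921 + 34 + 642 = 1597
COOP4 = 955 / 1597 = 0.5980

59.8%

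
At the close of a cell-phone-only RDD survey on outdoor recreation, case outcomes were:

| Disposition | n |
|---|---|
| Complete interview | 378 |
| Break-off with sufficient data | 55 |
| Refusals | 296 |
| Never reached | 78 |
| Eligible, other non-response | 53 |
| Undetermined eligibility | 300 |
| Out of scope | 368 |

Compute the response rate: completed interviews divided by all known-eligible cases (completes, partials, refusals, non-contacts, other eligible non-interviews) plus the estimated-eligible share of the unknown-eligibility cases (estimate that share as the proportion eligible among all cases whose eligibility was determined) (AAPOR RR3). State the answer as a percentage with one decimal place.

Numerator = 378
Known eligible = 378 + 55 + 296 + 78 + 53 = 860
e = 860 / (860 + 368) = 860 / 1228 = 0.7003
e × U = 0.7003 × 300 = 210.09
Denominator = 860 + 210.09 = 1070.09
RR3 = 378 / 1070.09 = 0.3532

35.3%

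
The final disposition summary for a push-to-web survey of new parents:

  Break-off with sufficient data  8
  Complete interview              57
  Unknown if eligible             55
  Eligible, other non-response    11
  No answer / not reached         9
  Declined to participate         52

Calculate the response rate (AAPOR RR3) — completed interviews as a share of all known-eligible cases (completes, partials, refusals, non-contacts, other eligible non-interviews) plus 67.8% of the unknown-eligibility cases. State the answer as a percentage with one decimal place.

32.7%

Numerator = 57
Eligible (known) = 57 + 8 + 52 + 9 + 11 = 137
Eligible share of unknowns = 0.6780 × 55 = 37.29
Base = 137 + 37.29 = 174.29
RR3 = 57 / 174.29 = 0.3270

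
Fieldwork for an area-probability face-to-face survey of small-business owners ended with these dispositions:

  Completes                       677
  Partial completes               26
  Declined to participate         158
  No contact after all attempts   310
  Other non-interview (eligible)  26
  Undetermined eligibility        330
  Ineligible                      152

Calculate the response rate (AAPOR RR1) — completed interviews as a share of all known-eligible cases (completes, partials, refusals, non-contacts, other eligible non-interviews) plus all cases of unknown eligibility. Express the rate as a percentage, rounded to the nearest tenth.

Numerator → 677
Denominator → 677 + 26 + 158 + 310 + 26 + 330 = 1527
RR1 = 677 / 1527 = 0.4434

44.3%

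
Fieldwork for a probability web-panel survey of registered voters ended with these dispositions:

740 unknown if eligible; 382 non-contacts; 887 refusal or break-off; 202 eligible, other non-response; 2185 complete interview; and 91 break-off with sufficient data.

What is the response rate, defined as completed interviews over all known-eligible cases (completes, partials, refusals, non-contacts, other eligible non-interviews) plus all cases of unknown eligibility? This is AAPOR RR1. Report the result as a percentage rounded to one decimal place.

48.7%

Num → 2185
Base → 2185 + 91 + 887 + 382 + 202 + 740 = 4487
RR1 = 2185 / 4487 = 0.4870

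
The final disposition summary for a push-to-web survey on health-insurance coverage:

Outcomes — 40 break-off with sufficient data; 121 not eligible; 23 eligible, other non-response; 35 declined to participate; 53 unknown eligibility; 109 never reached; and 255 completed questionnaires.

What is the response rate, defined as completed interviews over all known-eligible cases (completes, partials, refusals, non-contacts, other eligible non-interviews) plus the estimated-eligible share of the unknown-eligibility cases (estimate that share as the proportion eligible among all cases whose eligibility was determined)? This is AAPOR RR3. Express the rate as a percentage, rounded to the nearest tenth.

Num = 255
Known eligible = 255 + 40 + 35 + 109 + 23 = 462
e = 462 / (462 + 121) = 462 / 583 = 0.7925
Eligible share of unknowns = 0.7925 × 53 = 42.00
Base = 462 + 42.00 = 504.00
RR3 = 255 / 504.00 = 0.5060

50.6%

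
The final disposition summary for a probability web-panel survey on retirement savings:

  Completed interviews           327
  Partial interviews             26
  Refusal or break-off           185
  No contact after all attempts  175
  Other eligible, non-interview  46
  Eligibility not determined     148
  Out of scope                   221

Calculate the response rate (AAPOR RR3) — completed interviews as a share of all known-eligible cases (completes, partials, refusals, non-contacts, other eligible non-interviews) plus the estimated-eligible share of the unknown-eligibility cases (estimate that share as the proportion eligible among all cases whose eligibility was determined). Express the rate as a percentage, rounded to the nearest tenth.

Numerator → 327
Determined eligible → 327 + 26 + 185 + 175 + 46 = 759
e = 759 / (759 + 221) = 759 / 980 = 0.7745
Estimated eligible among unknowns → 0.7745 × 148 = 114.63
Base → 759 + 114.63 = 873.63
RR3 = 327 / 873.63 = 0.3743

37.4%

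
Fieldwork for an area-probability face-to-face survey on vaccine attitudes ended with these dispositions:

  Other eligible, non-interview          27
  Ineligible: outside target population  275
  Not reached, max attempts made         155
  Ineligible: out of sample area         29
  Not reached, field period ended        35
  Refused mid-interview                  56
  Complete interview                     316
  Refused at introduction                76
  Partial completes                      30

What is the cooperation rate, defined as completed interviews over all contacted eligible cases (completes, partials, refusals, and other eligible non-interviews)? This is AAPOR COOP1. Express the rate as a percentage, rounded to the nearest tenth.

62.6%

Refusals = 76 + 56 = 132
Non-contacts = 35 + 155 = 190
Out of scope = 275 + 29 = 304
Num → 316
Denominator → 316 + 30 + 132 + 27 = 505
COOP1 = 316 / 505 = 0.6257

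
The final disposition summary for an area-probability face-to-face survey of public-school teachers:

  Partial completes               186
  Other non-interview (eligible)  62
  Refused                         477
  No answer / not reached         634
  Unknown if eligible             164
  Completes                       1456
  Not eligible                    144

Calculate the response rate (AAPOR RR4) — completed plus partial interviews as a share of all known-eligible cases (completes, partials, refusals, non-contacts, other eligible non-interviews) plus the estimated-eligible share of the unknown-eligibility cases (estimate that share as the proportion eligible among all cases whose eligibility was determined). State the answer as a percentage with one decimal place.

Numerator = 1456 + 186 = 1642
Eligible (known) = 1456 + 186 + 477 + 634 + 62 = 2815
e = 2815 / (2815 + 144) = 2815 / 2959 = 0.9513
Estimated eligible among unknowns = 0.9513 × 164 = 156.01
Denominator = 2815 + 156.01 = 2971.01
RR4 = 1642 / 2971.01 = 0.5527

55.3%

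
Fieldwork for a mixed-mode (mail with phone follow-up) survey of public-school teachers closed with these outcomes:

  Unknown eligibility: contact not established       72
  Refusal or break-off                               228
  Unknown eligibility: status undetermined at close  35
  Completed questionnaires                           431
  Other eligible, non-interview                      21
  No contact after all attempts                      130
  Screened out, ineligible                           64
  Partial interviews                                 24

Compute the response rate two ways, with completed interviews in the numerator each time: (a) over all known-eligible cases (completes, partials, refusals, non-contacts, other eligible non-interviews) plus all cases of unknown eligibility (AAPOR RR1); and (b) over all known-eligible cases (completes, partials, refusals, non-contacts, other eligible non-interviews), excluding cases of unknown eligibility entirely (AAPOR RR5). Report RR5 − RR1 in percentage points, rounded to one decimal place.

Unknown eligibility = 72 + 35 = 107
Top: 431
Base: 431 + 24 + 228 + 130 + 21 + 107 = 941
RR1 = 431 / 941 = 0.4580
Base: 431 + 24 + 228 + 130 + 21 = 834
RR5 = 431 / 834 = 0.5168
Difference = 51.68 − 45.80 = 5.88 percentage points

5.9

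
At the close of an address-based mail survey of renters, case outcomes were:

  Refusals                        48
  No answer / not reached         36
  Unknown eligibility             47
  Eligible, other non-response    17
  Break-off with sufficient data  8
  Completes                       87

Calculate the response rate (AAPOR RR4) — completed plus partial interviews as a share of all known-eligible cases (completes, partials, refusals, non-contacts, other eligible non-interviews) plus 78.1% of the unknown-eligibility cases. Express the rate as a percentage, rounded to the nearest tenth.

Num → 87 + 8 = 95
Known eligible → 87 + 8 + 48 + 36 + 17 = 196
Estimated eligible among unknowns → 0.7810 × 47 = 36.71
Base → 196 + 36.71 = 232.71
RR4 = 95 / 232.71 = 0.4082

40.8%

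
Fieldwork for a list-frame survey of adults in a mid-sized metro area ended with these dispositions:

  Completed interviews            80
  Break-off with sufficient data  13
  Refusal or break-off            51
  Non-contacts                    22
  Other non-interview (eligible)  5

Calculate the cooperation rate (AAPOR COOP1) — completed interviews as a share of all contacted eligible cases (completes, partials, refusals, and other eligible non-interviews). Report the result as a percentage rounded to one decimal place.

Top = 80
Denom = 80 + 13 + 51 + 5 = 149
COOP1 = 80 / 149 = 0.5369

53.7%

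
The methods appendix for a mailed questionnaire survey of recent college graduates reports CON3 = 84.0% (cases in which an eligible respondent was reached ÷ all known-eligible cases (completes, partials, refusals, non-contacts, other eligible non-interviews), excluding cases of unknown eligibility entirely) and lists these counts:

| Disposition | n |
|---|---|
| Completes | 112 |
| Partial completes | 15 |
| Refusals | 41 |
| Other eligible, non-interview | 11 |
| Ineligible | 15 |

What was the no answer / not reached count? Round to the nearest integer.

Num: 112 + 15 + 41 + 11 = 179
CON3 = 179 / D = 0.840
D = 179 / 0.840 = 213.1
Other denominator terms total 179
no answer / not reached = 213.1 − 179 ≈ 34

34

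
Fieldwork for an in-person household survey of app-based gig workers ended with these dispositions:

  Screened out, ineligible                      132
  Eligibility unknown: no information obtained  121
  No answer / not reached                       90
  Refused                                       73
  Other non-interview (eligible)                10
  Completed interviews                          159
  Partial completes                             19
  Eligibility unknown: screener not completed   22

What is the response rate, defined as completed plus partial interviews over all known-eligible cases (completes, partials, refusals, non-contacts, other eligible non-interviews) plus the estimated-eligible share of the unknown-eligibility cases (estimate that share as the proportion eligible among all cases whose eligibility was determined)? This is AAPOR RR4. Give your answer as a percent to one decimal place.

Eligibility not determined = 22 + 121 = 143
Num → 159 + 19 = 178
Determined eligible → 159 + 19 + 73 + 90 + 10 = 351
e = 351 / (351 + 132) = 351 / 483 = 0.7267
Estimated eligible among unknowns → 0.7267 × 143 = 103.92
Denom → 351 + 103.92 = 454.92
RR4 = 178 / 454.92 = 0.3913

39.1%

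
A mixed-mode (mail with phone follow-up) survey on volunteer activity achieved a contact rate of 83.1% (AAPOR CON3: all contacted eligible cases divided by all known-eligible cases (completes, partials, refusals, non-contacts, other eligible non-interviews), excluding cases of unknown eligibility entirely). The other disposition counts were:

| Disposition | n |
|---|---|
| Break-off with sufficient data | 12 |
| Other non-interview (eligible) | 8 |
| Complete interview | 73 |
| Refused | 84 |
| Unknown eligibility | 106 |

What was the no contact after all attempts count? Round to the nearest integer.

Numerator: 73 + 12 + 84 + 8 = 177
CON3 = 177 / D = 0.831
D = 177 / 0.831 = 213.0
Other denominator terms total 177
no contact after all attempts = 213.0 − 177 ≈ 36

36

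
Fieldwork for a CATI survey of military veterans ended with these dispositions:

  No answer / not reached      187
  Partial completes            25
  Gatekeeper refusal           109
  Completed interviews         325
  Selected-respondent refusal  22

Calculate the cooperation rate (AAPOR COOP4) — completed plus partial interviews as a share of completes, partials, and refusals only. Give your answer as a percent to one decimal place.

Declined to participate = 109 + 22 = 131
Numerator → 325 + 25 = 350
Denominator → 325 + 25 + 131 = 481
COOP4 = 350 / 481 = 0.7277

72.8%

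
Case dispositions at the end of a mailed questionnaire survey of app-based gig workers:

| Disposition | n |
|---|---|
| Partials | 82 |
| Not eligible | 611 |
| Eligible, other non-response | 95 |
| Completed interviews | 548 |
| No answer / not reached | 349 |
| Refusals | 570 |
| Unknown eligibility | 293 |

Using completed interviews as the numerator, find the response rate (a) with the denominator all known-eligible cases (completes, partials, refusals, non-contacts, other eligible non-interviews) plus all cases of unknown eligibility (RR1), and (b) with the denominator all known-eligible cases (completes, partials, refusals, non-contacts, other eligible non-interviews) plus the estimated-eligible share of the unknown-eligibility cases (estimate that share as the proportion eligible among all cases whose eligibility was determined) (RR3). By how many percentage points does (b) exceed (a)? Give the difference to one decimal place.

Numerator: 548
Denom: 548 + 82 + 570 + 349 + 95 + 293 = 1937
RR1 = 548 / 1937 = 0.2829
Eligible (known): 548 + 82 + 570 + 349 + 95 = 1644
e = 1644 / (1644 + 611) = 1644 / 2255 = 0.7290
Estimated eligible among unknowns: 0.7290 × 293 = 213.60
Denom: 1644 + 213.60 = 1857.60
RR3 = 548 / 1857.60 = 0.2950
Difference = 29.50 − 28.29 = 1.21 percentage points

1.2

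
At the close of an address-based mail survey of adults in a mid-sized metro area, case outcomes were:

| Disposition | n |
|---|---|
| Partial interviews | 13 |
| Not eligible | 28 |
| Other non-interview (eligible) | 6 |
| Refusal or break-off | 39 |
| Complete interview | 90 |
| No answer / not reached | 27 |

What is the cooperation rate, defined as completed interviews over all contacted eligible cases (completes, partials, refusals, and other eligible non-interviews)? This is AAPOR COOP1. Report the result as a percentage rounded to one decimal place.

Num = 90
Denominator = 90 + 13 + 39 + 6 = 148
COOP1 = 90 / 148 = 0.6081

60.8%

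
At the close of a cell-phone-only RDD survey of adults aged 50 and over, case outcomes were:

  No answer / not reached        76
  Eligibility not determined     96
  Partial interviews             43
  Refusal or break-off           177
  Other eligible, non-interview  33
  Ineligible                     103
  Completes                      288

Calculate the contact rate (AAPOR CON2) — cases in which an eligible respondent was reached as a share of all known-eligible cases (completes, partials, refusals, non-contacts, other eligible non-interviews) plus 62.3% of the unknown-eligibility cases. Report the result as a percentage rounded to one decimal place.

79.9%

Num: 288 + 43 + 177 + 33 = 541
Eligible (known): 288 + 43 + 177 + 76 + 33 = 617
e × U: 0.6230 × 96 = 59.81
Denominator: 617 + 59.81 = 676.81
CON2 = 541 / 676.81 = 0.7993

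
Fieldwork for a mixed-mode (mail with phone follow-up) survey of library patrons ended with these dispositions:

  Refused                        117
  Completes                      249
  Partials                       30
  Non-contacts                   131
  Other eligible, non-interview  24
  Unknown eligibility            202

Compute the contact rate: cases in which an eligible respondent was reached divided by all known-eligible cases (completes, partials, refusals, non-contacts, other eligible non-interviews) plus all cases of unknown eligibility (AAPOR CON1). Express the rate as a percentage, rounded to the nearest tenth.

Numerator = 249 + 30 + 117 + 24 = 420
Denom = 249 + 30 + 117 + 131 + 24 + 202 = 753
CON1 = 420 / 753 = 0.5578

55.8%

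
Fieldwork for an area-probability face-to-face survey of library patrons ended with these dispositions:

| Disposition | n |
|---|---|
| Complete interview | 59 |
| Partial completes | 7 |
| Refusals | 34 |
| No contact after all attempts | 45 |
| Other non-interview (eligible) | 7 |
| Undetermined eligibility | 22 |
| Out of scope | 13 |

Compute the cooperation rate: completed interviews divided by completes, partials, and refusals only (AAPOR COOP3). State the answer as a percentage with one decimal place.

Numerator = 59
Base = 59 + 7 + 34 = 100
COOP3 = 59 / 100 = 0.5900

59.0%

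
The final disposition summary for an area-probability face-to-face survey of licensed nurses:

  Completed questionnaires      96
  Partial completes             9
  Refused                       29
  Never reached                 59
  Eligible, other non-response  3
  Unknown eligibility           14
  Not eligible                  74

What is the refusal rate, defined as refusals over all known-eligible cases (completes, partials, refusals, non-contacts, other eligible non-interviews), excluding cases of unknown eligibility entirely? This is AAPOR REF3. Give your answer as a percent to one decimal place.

Numerator: 29
Denominator: 96 + 9 + 29 + 59 + 3 = 196
REF3 = 29 / 196 = 0.1480

14.8%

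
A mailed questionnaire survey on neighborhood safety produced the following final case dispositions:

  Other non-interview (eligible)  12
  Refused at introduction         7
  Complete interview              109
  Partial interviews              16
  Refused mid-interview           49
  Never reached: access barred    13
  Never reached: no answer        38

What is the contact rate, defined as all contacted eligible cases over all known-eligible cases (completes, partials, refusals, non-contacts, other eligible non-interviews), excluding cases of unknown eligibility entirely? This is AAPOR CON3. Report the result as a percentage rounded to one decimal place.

Refused = 7 + 49 = 56
Never reached = 38 + 13 = 51
Num: 109 + 16 + 56 + 12 = 193
Denom: 109 + 16 + 56 + 51 + 12 = 244
CON3 = 193 / 244 = 0.7910

79.1%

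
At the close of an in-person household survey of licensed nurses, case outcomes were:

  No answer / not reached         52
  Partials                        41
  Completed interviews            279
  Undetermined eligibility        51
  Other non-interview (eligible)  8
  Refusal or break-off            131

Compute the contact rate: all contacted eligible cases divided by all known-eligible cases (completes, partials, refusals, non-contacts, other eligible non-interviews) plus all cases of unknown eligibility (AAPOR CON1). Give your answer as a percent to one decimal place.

81.7%

Num = 279 + 41 + 131 + 8 = 459
Base = 279 + 41 + 131 + 52 + 8 + 51 = 562
CON1 = 459 / 562 = 0.8167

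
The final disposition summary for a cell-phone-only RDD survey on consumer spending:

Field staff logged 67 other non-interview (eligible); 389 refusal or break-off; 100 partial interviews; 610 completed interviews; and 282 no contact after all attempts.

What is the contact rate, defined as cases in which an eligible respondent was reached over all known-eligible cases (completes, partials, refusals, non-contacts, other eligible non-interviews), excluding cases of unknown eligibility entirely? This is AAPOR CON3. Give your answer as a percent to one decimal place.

Top: 610 + 100 + 389 + 67 = 1166
Base: 610 + 100 + 389 + 282 + 67 = 1448
CON3 = 1166 / 1448 = 0.8052

80.5%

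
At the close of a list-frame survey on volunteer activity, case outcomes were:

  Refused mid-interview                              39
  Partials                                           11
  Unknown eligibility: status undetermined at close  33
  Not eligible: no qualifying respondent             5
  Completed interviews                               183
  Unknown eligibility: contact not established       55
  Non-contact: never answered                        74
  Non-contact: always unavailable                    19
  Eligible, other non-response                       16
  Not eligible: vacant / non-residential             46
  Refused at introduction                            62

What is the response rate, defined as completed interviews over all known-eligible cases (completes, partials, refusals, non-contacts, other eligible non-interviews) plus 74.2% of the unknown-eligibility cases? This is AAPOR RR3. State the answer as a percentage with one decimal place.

Refusals = 62 + 39 = 101
No contact after all attempts = 74 + 19 = 93
Eligibility not determined = 55 + 33 = 88
Ineligible = 5 + 46 = 51
Num = 183
Determined eligible = 183 + 11 + 101 + 93 + 16 = 404
Eligible share of unknowns = 0.7420 × 88 = 65.30
Denom = 404 + 65.30 = 469.30
RR3 = 183 / 469.30 = 0.3899

39.0%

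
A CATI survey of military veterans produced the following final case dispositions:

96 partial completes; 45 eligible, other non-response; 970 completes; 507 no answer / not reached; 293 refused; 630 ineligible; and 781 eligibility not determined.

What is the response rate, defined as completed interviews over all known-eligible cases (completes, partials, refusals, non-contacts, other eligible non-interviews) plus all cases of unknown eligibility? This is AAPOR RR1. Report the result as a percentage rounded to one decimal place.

36.0%

Num = 970
Base = 970 + 96 + 293 + 507 + 45 + 781 = 2692
RR1 = 970 / 2692 = 0.3603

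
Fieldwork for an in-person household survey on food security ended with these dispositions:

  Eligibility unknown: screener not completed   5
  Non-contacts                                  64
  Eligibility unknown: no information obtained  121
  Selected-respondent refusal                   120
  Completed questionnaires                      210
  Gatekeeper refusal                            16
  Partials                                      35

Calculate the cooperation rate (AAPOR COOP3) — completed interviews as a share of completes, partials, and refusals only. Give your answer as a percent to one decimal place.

55.1%

Refusals = 16 + 120 = 136
Undetermined eligibility = 5 + 121 = 126
Top: 210
Denom: 210 + 35 + 136 = 381
COOP3 = 210 / 381 = 0.5512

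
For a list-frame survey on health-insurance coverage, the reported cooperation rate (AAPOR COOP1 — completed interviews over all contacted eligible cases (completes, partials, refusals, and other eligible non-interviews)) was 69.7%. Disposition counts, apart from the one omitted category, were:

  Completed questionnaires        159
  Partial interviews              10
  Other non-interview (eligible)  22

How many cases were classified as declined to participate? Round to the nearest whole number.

37

COOP1 = 159 / D = 0.697
D = 159 / 0.697 = 228.1
Rest of base = 191
declined to participate = 228.1 − 191 ≈ 37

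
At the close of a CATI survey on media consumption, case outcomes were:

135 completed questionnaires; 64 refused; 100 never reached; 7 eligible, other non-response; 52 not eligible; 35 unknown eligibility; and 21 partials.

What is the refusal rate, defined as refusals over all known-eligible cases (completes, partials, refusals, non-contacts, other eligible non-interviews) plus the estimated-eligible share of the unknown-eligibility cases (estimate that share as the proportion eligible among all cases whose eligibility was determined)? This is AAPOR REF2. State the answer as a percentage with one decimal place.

Top → 64
Eligible (known) → 135 + 21 + 64 + 100 + 7 = 327
e = 327 / (327 + 52) = 327 / 379 = 0.8628
e × U → 0.8628 × 35 = 30.20
Denom → 327 + 30.20 = 357.20
REF2 = 64 / 357.20 = 0.1792

17.9%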